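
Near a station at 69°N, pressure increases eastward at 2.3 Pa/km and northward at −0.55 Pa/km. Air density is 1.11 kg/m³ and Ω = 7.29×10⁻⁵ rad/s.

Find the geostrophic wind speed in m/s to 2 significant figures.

Coriolis parameter at 69°N:
f = 2Ω sin φ = 2 × 7.29×10⁻⁵ × sin 69° = 1.36×10⁻⁴ s⁻¹
Component geostrophic relations (x east, y north):
u_g = −(1/(fρ)) ∂P/∂y,  v_g = (1/(fρ)) ∂P/∂x
u_g = −(−0.55×10⁻³)/(1.36×10⁻⁴ × 1.11) = 3.64 m/s;  v_g = (2.3×10⁻³)/(1.36×10⁻⁴ × 1.11) = 15.2 m/s
|V_g| = √(u_g² + v_g²) = 15.7 m/s

16 m/s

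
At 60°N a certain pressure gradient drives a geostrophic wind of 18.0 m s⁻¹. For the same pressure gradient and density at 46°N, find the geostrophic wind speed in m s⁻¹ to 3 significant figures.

21.7 m s⁻¹

With the same pressure gradient and density, V_g ∝ 1/f ∝ 1/sin φ.
V₂ = V₁ · sin φ₁ / sin φ₂ = 18.0 × sin 60° / sin 46°
V₂ = 18.0 × 0.8660/0.7193 = 21.7 m s⁻¹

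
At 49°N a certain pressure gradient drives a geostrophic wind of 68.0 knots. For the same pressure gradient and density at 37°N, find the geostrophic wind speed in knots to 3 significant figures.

85.3 knots

With the same pressure gradient and density, V_g ∝ 1/f ∝ 1/sin φ.
V₂ = V₁ · sin φ₁ / sin φ₂ = 68.0 × sin 49° / sin 37°
V₂ = 68.0 × 0.7547/0.6018 = 85.3 knots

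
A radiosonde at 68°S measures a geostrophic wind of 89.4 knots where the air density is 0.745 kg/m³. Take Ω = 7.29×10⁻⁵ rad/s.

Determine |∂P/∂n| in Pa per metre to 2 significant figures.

4.6×10⁻³ Pa/m

Coriolis parameter at 68°S:
f = 2Ω sin φ = 2 × 7.29×10⁻⁵ × sin 68° = 1.35×10⁻⁴ s⁻¹
Wind speed in SI: 89.4 knots = 46.0 m/s
Geostrophic balance rearranged: |∂P/∂n| = f ρ V_g
|∂P/∂n| = 1.35×10⁻⁴ × 0.745 × 46.0 = 4.63×10⁻³ Pa/m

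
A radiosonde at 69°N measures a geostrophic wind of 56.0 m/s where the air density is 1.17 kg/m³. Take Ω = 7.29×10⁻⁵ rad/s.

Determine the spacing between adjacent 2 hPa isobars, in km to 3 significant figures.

Coriolis parameter at 69°N:
f = 2Ω sin φ = 2 × 7.29×10⁻⁵ × sin 69° = 1.36×10⁻⁴ s⁻¹
Geostrophic balance rearranged: |∂P/∂n| = f ρ V_g
|∂P/∂n| = 1.36×10⁻⁴ × 1.17 × 56.0 = 8.92×10⁻³ Pa/m
Isobar spacing: Δn = ΔP/|∂P/∂n| = 200 Pa / 8.92×10⁻³ Pa/m = 22426 m ≈ 22.4 km

22.4 km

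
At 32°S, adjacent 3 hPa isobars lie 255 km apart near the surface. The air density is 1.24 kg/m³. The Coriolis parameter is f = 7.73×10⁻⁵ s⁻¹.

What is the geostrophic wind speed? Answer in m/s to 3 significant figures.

Pressure gradient: |∂P/∂n| = 300 Pa / 255000 m = 1.18×10⁻³ Pa/m
Geostrophic balance (pressure-gradient force = Coriolis force):
V_g = (1/(fρ)) |∂P/∂n| = 1.18×10⁻³ / (7.73×10⁻⁵ × 1.24) = 12.3 m/s

12.3 m/s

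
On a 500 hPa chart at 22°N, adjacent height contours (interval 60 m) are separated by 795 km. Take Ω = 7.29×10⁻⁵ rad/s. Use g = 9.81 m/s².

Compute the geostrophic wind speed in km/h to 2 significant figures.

Coriolis parameter at 22°N:
f = 2Ω sin φ = 2 × 7.29×10⁻⁵ × sin 22° = 5.46×10⁻⁵ s⁻¹
Height gradient: |∂Z/∂n| = 60 m / 795000 m = 7.55×10⁻⁵
On a pressure surface, geostrophic balance gives V_g = (g/f)|∂Z/∂n|:
V_g = 9.81 × 7.55×10⁻⁵ / 5.46×10⁻⁵ = 13.6 m/s
Converting: 13.6 m/s × 3.6 = 49 km/h

49 km/h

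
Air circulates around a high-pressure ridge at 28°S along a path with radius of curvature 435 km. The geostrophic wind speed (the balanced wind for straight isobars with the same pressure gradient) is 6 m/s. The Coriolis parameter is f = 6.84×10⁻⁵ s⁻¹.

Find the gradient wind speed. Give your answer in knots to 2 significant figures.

16 knots

Around a high, pressure-gradient force acts outward with centrifugal, so Coriolis balances both:
fV = (1/ρ)|∂P/∂n| + V²/R  →  V² − fR·V + fR·V_g = 0
With fR = 6.84×10⁻⁵ × 435×10³ m = 29.8 m/s:
V = [fR − √((fR)² − 4 fR V_g)]/2 = [29.8 − √(29.8² − 4×29.8×6)]/2 = 8.33 m/s
Supergeostrophic (V > V_g = 6 m/s), as expected around a high.
Converting: 8.33 m/s × 1.944 = 16 knots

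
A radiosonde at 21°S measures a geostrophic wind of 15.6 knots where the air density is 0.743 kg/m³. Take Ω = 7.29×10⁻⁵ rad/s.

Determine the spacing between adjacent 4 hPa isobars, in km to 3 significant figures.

1280 km

Coriolis parameter at 21°S:
f = 2Ω sin φ = 2 × 7.29×10⁻⁵ × sin 21° = 5.23×10⁻⁵ s⁻¹
Wind speed in SI: 15.6 knots = 8.03 m/s
Geostrophic balance rearranged: |∂P/∂n| = f ρ V_g
|∂P/∂n| = 5.23×10⁻⁵ × 0.743 × 8.03 = 3.12×10⁻⁴ Pa/m
Isobar spacing: Δn = ΔP/|∂P/∂n| = 400 Pa / 3.12×10⁻⁴ Pa/m = 1283872 m ≈ 1280 km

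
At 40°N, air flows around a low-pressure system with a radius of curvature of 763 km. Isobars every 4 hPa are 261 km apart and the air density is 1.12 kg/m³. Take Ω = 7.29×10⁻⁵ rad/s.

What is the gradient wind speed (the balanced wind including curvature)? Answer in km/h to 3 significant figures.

44.8 km/h

Coriolis parameter at 40°N:
f = 2Ω sin φ = 2 × 7.29×10⁻⁵ × sin 40° = 9.37×10⁻⁵ s⁻¹
Pressure gradient: |∂P/∂n| = 400 Pa / 261000 m = 1.53×10⁻³ Pa/m
Geostrophic speed: V_g = |∂P/∂n|/(fρ) = 1.53×10⁻³/(9.37×10⁻⁵ × 1.12) = 14.6 m/s
Around a low, centrifugal force acts outward with Coriolis, so pressure-gradient force balances both:
(1/ρ)|∂P/∂n| = fV + V²/R  →  V² + fR·V − fR·V_g = 0
With fR = 9.37×10⁻⁵ × 763×10³ m = 71.5 m/s:
V = [−fR + √((fR)² + 4 fR V_g)]/2 = [−71.5 + √(71.5² + 4×71.5×14.6)]/2 = 12.4 m/s
Subgeostrophic (V < V_g = 14.6 m/s), as expected around a low.
Converting: 12.4 m/s × 3.6 = 44.8 km/h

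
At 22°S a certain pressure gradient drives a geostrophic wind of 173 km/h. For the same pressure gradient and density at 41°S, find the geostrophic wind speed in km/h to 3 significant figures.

98.8 km/h

With the same pressure gradient and density, V_g ∝ 1/f ∝ 1/sin φ.
V₂ = V₁ · sin φ₁ / sin φ₂ = 173 × sin 22° / sin 41°
V₂ = 173 × 0.3746/0.6561 = 98.8 km/h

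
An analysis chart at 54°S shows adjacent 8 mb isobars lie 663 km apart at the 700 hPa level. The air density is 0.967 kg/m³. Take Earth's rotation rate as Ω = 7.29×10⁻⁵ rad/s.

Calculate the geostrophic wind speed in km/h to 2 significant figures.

38 km/h

Coriolis parameter at 54°S:
f = 2Ω sin φ = 2 × 7.29×10⁻⁵ × sin 54° = 1.18×10⁻⁴ s⁻¹
Pressure gradient: |∂P/∂n| = 800 Pa / 663000 m = 1.21×10⁻³ Pa/m
Geostrophic balance (pressure-gradient force = Coriolis force):
V_g = (1/(fρ)) |∂P/∂n| = 1.21×10⁻³ / (1.18×10⁻⁴ × 0.967) = 10.6 m/s
Converting: 10.6 m/s × 3.6 = 38 km/h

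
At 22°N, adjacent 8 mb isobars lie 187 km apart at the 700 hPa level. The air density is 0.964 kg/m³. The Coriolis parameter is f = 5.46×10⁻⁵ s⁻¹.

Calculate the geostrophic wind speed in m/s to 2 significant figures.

Pressure gradient: |∂P/∂n| = 800 Pa / 187000 m = 4.28×10⁻³ Pa/m
Geostrophic balance (pressure-gradient force = Coriolis force):
V_g = (1/(fρ)) |∂P/∂n| = 4.28×10⁻³ / (5.46×10⁻⁵ × 0.964) = 81.3 m/s

81 m/s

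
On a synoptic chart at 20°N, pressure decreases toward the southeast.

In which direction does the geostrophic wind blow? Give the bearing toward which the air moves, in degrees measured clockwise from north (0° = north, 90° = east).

The pressure-gradient force points toward the southeast (bearing 135°).
Geostrophic balance: in the Northern Hemisphere the Coriolis force deflects motion to the right, so the geostrophic wind blows 90° to the right of the pressure-gradient force (low pressure on the left).
Rotating 135° by 90° clockwise gives 225° — the wind blows toward the southwest.

225°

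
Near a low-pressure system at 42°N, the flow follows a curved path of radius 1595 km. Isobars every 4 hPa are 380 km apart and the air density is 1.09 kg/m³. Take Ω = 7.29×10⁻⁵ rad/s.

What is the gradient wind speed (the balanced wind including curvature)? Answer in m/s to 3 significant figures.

Coriolis parameter at 42°N:
f = 2Ω sin φ = 2 × 7.29×10⁻⁵ × sin 42° = 9.76×10⁻⁵ s⁻¹
Pressure gradient: |∂P/∂n| = 400 Pa / 380000 m = 1.05×10⁻³ Pa/m
Geostrophic speed: V_g = |∂P/∂n|/(fρ) = 1.05×10⁻³/(9.76×10⁻⁵ × 1.09) = 9.90 m/s
Around a low, centrifugal force acts outward with Coriolis, so pressure-gradient force balances both:
(1/ρ)|∂P/∂n| = fV + V²/R  →  V² + fR·V − fR·V_g = 0
With fR = 9.76×10⁻⁵ × 1595×10³ m = 156 m/s:
V = [−fR + √((fR)² + 4 fR V_g)]/2 = [−156 + √(156² + 4×156×9.9)]/2 = 9.34 m/s
Subgeostrophic (V < V_g = 9.9 m/s), as expected around a low.

9.34 m/s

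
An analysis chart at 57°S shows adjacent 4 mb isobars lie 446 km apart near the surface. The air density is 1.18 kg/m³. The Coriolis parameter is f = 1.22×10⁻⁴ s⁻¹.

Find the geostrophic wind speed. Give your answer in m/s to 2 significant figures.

Pressure gradient: |∂P/∂n| = 400 Pa / 446000 m = 8.97×10⁻⁴ Pa/m
Geostrophic balance (pressure-gradient force = Coriolis force):
V_g = (1/(fρ)) |∂P/∂n| = 8.97×10⁻⁴ / (1.22×10⁻⁴ × 1.18) = 6.23 m/s

6.2 m/s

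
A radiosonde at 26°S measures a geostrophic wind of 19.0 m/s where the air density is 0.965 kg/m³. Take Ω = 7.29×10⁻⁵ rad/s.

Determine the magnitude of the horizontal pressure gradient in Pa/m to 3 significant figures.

Coriolis parameter at 26°S:
f = 2Ω sin φ = 2 × 7.29×10⁻⁵ × sin 26° = 6.39×10⁻⁵ s⁻¹
Geostrophic balance rearranged: |∂P/∂n| = f ρ V_g
|∂P/∂n| = 6.39×10⁻⁵ × 0.965 × 19.0 = 1.17×10⁻³ Pa/m

1.17×10⁻³ Pa/m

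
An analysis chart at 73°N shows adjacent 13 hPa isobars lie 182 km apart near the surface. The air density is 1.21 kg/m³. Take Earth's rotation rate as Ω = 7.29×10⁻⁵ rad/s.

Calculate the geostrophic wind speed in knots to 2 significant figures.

82 knots

Coriolis parameter at 73°N:
f = 2Ω sin φ = 2 × 7.29×10⁻⁵ × sin 73° = 1.39×10⁻⁴ s⁻¹
Pressure gradient: |∂P/∂n| = 1300 Pa / 182000 m = 7.14×10⁻³ Pa/m
Geostrophic balance (pressure-gradient force = Coriolis force):
V_g = (1/(fρ)) |∂P/∂n| = 7.14×10⁻³ / (1.39×10⁻⁴ × 1.21) = 42.3 m/s
Converting: 42.3 m/s × 1.944 = 82 knots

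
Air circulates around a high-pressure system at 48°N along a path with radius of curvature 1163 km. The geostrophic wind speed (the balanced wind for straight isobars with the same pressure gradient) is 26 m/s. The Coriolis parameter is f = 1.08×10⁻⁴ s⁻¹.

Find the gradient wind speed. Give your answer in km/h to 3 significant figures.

Around a high, pressure-gradient force acts outward with centrifugal, so Coriolis balances both:
fV = (1/ρ)|∂P/∂n| + V²/R  →  V² − fR·V + fR·V_g = 0
With fR = 1.08×10⁻⁴ × 1163×10³ m = 126 m/s:
V = [fR − √((fR)² − 4 fR V_g)]/2 = [126 − √(126² − 4×126×26)]/2 = 36.8 m/s
Supergeostrophic (V > V_g = 26 m/s), as expected around a high.
Converting: 36.8 m/s × 3.6 = 132 km/h

132 km/h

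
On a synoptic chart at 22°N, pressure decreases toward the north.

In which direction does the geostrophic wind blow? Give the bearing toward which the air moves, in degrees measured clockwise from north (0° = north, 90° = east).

The pressure-gradient force points toward the north (bearing 000°).
Geostrophic balance: in the Northern Hemisphere the Coriolis force deflects motion to the right, so the geostrophic wind blows 90° to the right of the pressure-gradient force (low pressure on the left).
Rotating 000° by 90° clockwise gives 090° — the wind blows toward the east.

090°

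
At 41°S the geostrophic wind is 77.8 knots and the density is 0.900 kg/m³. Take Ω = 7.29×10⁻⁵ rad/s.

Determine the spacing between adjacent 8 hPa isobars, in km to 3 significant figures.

Coriolis parameter at 41°S:
f = 2Ω sin φ = 2 × 7.29×10⁻⁵ × sin 41° = 9.57×10⁻⁵ s⁻¹
Wind speed in SI: 77.8 knots = 40.0 m/s
Geostrophic balance rearranged: |∂P/∂n| = f ρ V_g
|∂P/∂n| = 9.57×10⁻⁵ × 0.900 × 40.0 = 3.45×10⁻³ Pa/m
Isobar spacing: Δn = ΔP/|∂P/∂n| = 800 Pa / 3.45×10⁻³ Pa/m = 232182 m ≈ 232 km

232 km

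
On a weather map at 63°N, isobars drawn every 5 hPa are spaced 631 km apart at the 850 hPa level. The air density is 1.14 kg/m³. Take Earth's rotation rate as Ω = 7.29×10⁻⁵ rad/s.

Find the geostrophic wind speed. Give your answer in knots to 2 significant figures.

10 knots

Coriolis parameter at 63°N:
f = 2Ω sin φ = 2 × 7.29×10⁻⁵ × sin 63° = 1.30×10⁻⁴ s⁻¹
Pressure gradient: |∂P/∂n| = 500 Pa / 631000 m = 7.92×10⁻⁴ Pa/m
Geostrophic balance (pressure-gradient force = Coriolis force):
V_g = (1/(fρ)) |∂P/∂n| = 7.92×10⁻⁴ / (1.30×10⁻⁴ × 1.14) = 5.35 m/s
Converting: 5.35 m/s × 1.944 = 10 knots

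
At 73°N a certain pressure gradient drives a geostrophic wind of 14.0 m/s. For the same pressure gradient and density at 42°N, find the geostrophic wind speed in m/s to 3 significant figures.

20.0 m/s

With the same pressure gradient and density, V_g ∝ 1/f ∝ 1/sin φ.
V₂ = V₁ · sin φ₁ / sin φ₂ = 14.0 × sin 73° / sin 42°
V₂ = 14.0 × 0.9563/0.6691 = 20.0 m/s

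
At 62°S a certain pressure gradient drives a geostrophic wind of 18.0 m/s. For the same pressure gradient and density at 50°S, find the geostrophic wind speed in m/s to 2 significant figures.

With the same pressure gradient and density, V_g ∝ 1/f ∝ 1/sin φ.
V₂ = V₁ · sin φ₁ / sin φ₂ = 18.0 × sin 62° / sin 50°
V₂ = 18.0 × 0.8829/0.7660 = 21 m/s

21 m/s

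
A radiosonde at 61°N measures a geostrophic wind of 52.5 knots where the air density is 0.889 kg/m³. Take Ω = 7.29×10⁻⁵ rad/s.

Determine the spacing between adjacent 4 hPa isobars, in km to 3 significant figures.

Coriolis parameter at 61°N:
f = 2Ω sin φ = 2 × 7.29×10⁻⁵ × sin 61° = 1.28×10⁻⁴ s⁻¹
Wind speed in SI: 52.5 knots = 27.0 m/s
Geostrophic balance rearranged: |∂P/∂n| = f ρ V_g
|∂P/∂n| = 1.28×10⁻⁴ × 0.889 × 27.0 = 3.06×10⁻³ Pa/m
Isobar spacing: Δn = ΔP/|∂P/∂n| = 400 Pa / 3.06×10⁻³ Pa/m = 130642 m ≈ 131 km

131 km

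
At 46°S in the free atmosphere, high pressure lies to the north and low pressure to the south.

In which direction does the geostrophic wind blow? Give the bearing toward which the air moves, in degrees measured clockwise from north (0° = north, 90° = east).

090°

The pressure-gradient force points toward the south (bearing 180°).
Geostrophic balance: in the Southern Hemisphere the Coriolis force deflects motion to the left, so the geostrophic wind blows 90° to the left of the pressure-gradient force (low pressure on the right).
Rotating 180° by 90° counterclockwise gives 090° — the wind blows toward the east.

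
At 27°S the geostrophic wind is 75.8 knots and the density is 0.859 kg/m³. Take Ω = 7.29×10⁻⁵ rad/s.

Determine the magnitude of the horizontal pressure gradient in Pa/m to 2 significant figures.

2.2×10⁻³ Pa/m

Coriolis parameter at 27°S:
f = 2Ω sin φ = 2 × 7.29×10⁻⁵ × sin 27° = 6.62×10⁻⁵ s⁻¹
Wind speed in SI: 75.8 knots = 39.0 m/s
Geostrophic balance rearranged: |∂P/∂n| = f ρ V_g
|∂P/∂n| = 6.62×10⁻⁵ × 0.859 × 39.0 = 2.22×10⁻³ Pa/m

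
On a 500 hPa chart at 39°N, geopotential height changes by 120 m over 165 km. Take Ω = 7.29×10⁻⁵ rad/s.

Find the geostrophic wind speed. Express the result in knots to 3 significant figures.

151 knots

Coriolis parameter at 39°N:
f = 2Ω sin φ = 2 × 7.29×10⁻⁵ × sin 39° = 9.18×10⁻⁵ s⁻¹
Height gradient: |∂Z/∂n| = 120 m / 165000 m = 7.27×10⁻⁴
On a pressure surface, geostrophic balance gives V_g = (g/f)|∂Z/∂n|:
V_g = 9.81 × 7.27×10⁻⁴ / 9.18×10⁻⁵ = 77.8 m/s
Converting: 77.8 m/s × 1.944 = 151 knots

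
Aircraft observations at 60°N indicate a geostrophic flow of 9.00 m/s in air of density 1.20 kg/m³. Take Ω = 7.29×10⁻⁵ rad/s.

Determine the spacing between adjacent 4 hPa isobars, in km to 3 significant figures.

293 km

Coriolis parameter at 60°N:
f = 2Ω sin φ = 2 × 7.29×10⁻⁵ × sin 60° = 1.26×10⁻⁴ s⁻¹
Geostrophic balance rearranged: |∂P/∂n| = f ρ V_g
|∂P/∂n| = 1.26×10⁻⁴ × 1.20 × 9.00 = 1.36×10⁻³ Pa/m
Isobar spacing: Δn = ΔP/|∂P/∂n| = 400 Pa / 1.36×10⁻³ Pa/m = 293324 m ≈ 293 km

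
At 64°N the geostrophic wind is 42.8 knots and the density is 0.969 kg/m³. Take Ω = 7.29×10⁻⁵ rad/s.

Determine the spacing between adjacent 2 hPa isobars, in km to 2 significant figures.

72 km

Coriolis parameter at 64°N:
f = 2Ω sin φ = 2 × 7.29×10⁻⁵ × sin 64° = 1.31×10⁻⁴ s⁻¹
Wind speed in SI: 42.8 knots = 22.0 m/s
Geostrophic balance rearranged: |∂P/∂n| = f ρ V_g
|∂P/∂n| = 1.31×10⁻⁴ × 0.969 × 22.0 = 2.80×10⁻³ Pa/m
Isobar spacing: Δn = ΔP/|∂P/∂n| = 200 Pa / 2.80×10⁻³ Pa/m = 71533 m ≈ 72 km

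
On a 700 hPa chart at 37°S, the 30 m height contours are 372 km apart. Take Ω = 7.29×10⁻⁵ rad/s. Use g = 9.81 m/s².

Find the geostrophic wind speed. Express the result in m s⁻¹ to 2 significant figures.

Coriolis parameter at 37°S:
f = 2Ω sin φ = 2 × 7.29×10⁻⁵ × sin 37° = 8.77×10⁻⁵ s⁻¹
Height gradient: |∂Z/∂n| = 30 m / 372000 m = 8.06×10⁻⁵
On a pressure surface, geostrophic balance gives V_g = (g/f)|∂Z/∂n|:
V_g = 9.81 × 8.06×10⁻⁵ / 8.77×10⁻⁵ = 9.02 m/s

9.0 m s⁻¹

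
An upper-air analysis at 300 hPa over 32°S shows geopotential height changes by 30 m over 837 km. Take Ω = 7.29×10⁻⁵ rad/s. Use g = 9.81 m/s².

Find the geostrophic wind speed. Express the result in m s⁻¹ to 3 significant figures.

4.55 m s⁻¹

Coriolis parameter at 32°S:
f = 2Ω sin φ = 2 × 7.29×10⁻⁵ × sin 32° = 7.73×10⁻⁵ s⁻¹
Height gradient: |∂Z/∂n| = 30 m / 837000 m = 3.58×10⁻⁵
On a pressure surface, geostrophic balance gives V_g = (g/f)|∂Z/∂n|:
V_g = 9.81 × 3.58×10⁻⁵ / 7.73×10⁻⁵ = 4.55 m/s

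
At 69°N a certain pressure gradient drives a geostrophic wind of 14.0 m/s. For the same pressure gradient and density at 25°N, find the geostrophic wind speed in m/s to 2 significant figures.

31 m/s

With the same pressure gradient and density, V_g ∝ 1/f ∝ 1/sin φ.
V₂ = V₁ · sin φ₁ / sin φ₂ = 14.0 × sin 69° / sin 25°
V₂ = 14.0 × 0.9336/0.4226 = 31 m/s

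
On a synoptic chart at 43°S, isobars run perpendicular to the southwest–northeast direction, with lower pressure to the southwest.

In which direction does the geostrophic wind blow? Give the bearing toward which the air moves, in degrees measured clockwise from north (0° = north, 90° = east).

The pressure-gradient force points toward the southwest (bearing 225°).
Geostrophic balance: in the Southern Hemisphere the Coriolis force deflects motion to the left, so the geostrophic wind blows 90° to the left of the pressure-gradient force (low pressure on the right).
Rotating 225° by 90° counterclockwise gives 135° — the wind blows toward the southeast.

135°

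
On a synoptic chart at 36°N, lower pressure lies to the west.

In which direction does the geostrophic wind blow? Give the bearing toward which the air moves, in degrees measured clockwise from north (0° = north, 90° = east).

The pressure-gradient force points toward the west (bearing 270°).
Geostrophic balance: in the Northern Hemisphere the Coriolis force deflects motion to the right, so the geostrophic wind blows 90° to the right of the pressure-gradient force (low pressure on the left).
Rotating 270° by 90° clockwise gives 000° — the wind blows toward the north.

000°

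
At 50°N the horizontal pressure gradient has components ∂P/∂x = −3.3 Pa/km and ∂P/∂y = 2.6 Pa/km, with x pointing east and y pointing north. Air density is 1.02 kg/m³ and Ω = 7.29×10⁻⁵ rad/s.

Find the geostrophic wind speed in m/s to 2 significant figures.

Coriolis parameter at 50°N:
f = 2Ω sin φ = 2 × 7.29×10⁻⁵ × sin 50° = 1.12×10⁻⁴ s⁻¹
Component geostrophic relations (x east, y north):
u_g = −(1/(fρ)) ∂P/∂y,  v_g = (1/(fρ)) ∂P/∂x
u_g = −(2.6×10⁻³)/(1.12×10⁻⁴ × 1.02) = −22.8 m/s;  v_g = (−3.3×10⁻³)/(1.12×10⁻⁴ × 1.02) = −29.0 m/s
|V_g| = √(u_g² + v_g²) = 36.9 m/s

37 m/s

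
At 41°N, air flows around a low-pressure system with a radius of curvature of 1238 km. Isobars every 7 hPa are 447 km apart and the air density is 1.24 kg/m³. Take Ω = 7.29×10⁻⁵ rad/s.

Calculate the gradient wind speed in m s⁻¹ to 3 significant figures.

Coriolis parameter at 41°N:
f = 2Ω sin φ = 2 × 7.29×10⁻⁵ × sin 41° = 9.57×10⁻⁵ s⁻¹
Pressure gradient: |∂P/∂n| = 700 Pa / 447000 m = 1.57×10⁻³ Pa/m
Geostrophic speed: V_g = |∂P/∂n|/(fρ) = 1.57×10⁻³/(9.57×10⁻⁵ × 1.24) = 13.2 m/s
Around a low, centrifugal force acts outward with Coriolis, so pressure-gradient force balances both:
(1/ρ)|∂P/∂n| = fV + V²/R  →  V² + fR·V − fR·V_g = 0
With fR = 9.57×10⁻⁵ × 1238×10³ m = 118 m/s:
V = [−fR + √((fR)² + 4 fR V_g)]/2 = [−118 + √(118² + 4×118×13.2)]/2 = 12 m/s
Subgeostrophic (V < V_g = 13.2 m/s), as expected around a low.

12.0 m s⁻¹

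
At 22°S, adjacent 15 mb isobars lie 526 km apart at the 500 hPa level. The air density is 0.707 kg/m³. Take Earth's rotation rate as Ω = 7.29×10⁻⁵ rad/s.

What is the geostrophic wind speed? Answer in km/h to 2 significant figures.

270 km/h

Coriolis parameter at 22°S:
f = 2Ω sin φ = 2 × 7.29×10⁻⁵ × sin 22° = 5.46×10⁻⁵ s⁻¹
Pressure gradient: |∂P/∂n| = 1500 Pa / 526000 m = 2.85×10⁻³ Pa/m
Geostrophic balance (pressure-gradient force = Coriolis force):
V_g = (1/(fρ)) |∂P/∂n| = 2.85×10⁻³ / (5.46×10⁻⁵ × 0.707) = 73.9 m/s
Converting: 73.9 m/s × 3.6 = 270 km/h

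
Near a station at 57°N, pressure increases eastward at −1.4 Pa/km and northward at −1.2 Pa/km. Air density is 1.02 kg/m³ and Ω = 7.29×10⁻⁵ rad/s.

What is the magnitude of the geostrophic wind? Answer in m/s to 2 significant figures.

Coriolis parameter at 57°N:
f = 2Ω sin φ = 2 × 7.29×10⁻⁵ × sin 57° = 1.22×10⁻⁴ s⁻¹
Component geostrophic relations (x east, y north):
u_g = −(1/(fρ)) ∂P/∂y,  v_g = (1/(fρ)) ∂P/∂x
u_g = −(−1.2×10⁻³)/(1.22×10⁻⁴ × 1.02) = 9.62 m/s;  v_g = (−1.4×10⁻³)/(1.22×10⁻⁴ × 1.02) = −11.2 m/s
|V_g| = √(u_g² + v_g²) = 14.8 m/s

15 m/s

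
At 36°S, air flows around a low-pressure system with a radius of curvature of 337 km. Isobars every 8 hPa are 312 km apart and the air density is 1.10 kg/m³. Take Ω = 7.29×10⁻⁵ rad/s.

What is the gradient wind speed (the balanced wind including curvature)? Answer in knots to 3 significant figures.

33.2 knots

Coriolis parameter at 36°S:
f = 2Ω sin φ = 2 × 7.29×10⁻⁵ × sin 36° = 8.57×10⁻⁵ s⁻¹
Pressure gradient: |∂P/∂n| = 800 Pa / 312000 m = 2.56×10⁻³ Pa/m
Geostrophic speed: V_g = |∂P/∂n|/(fρ) = 2.56×10⁻³/(8.57×10⁻⁵ × 1.10) = 27.2 m/s
Around a low, centrifugal force acts outward with Coriolis, so pressure-gradient force balances both:
(1/ρ)|∂P/∂n| = fV + V²/R  →  V² + fR·V − fR·V_g = 0
With fR = 8.57×10⁻⁵ × 337×10³ m = 28.9 m/s:
V = [−fR + √((fR)² + 4 fR V_g)]/2 = [−28.9 + √(28.9² + 4×28.9×27.2)]/2 = 17.1 m/s
Subgeostrophic (V < V_g = 27.2 m/s), as expected around a low.
Converting: 17.1 m/s × 1.944 = 33.2 knots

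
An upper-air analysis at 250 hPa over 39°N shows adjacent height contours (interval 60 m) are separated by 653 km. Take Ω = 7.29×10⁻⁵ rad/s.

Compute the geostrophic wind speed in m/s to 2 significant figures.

Coriolis parameter at 39°N:
f = 2Ω sin φ = 2 × 7.29×10⁻⁵ × sin 39° = 9.18×10⁻⁵ s⁻¹
Height gradient: |∂Z/∂n| = 60 m / 653000 m = 9.19×10⁻⁵
On a pressure surface, geostrophic balance gives V_g = (g/f)|∂Z/∂n|:
V_g = 9.81 × 9.19×10⁻⁵ / 9.18×10⁻⁵ = 9.82 m/s

9.8 m/s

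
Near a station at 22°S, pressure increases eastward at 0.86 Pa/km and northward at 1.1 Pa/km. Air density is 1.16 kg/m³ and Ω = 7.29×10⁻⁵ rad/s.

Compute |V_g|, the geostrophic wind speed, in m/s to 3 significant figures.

Coriolis parameter at 22°S:
f = 2Ω sin φ = 2 × 7.29×10⁻⁵ × sin 22° = 5.46×10⁻⁵ s⁻¹
In the Southern Hemisphere f is negative: f = −5.46×10⁻⁵ s⁻¹.
Component geostrophic relations (x east, y north):
u_g = −(1/(fρ)) ∂P/∂y,  v_g = (1/(fρ)) ∂P/∂x
u_g = −(1.1×10⁻³)/(−5.46×10⁻⁵ × 1.16) = 17.4 m/s;  v_g = (0.86×10⁻³)/(−5.46×10⁻⁵ × 1.16) = −13.6 m/s
|V_g| = √(u_g² + v_g²) = 22.0 m/s

22.0 m/s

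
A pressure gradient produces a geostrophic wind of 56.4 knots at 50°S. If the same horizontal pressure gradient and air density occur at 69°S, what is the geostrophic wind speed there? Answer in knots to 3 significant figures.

With the same pressure gradient and density, V_g ∝ 1/f ∝ 1/sin φ.
V₂ = V₁ · sin φ₁ / sin φ₂ = 56.4 × sin 50° / sin 69°
V₂ = 56.4 × 0.7660/0.9336 = 46.3 knots

46.3 knots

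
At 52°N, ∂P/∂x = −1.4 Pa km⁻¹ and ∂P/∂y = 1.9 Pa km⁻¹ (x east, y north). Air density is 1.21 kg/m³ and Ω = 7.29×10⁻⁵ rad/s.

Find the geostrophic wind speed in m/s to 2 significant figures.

17 m/s

Coriolis parameter at 52°N:
f = 2Ω sin φ = 2 × 7.29×10⁻⁵ × sin 52° = 1.15×10⁻⁴ s⁻¹
Component geostrophic relations (x east, y north):
u_g = −(1/(fρ)) ∂P/∂y,  v_g = (1/(fρ)) ∂P/∂x
u_g = −(1.9×10⁻³)/(1.15×10⁻⁴ × 1.21) = −13.7 m/s;  v_g = (−1.4×10⁻³)/(1.15×10⁻⁴ × 1.21) = −10.1 m/s
|V_g| = √(u_g² + v_g²) = 17.0 m/s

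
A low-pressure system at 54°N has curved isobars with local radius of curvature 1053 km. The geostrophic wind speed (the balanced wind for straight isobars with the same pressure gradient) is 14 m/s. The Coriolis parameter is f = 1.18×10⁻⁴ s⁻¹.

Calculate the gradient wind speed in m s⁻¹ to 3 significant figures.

12.7 m s⁻¹

Around a low, centrifugal force acts outward with Coriolis, so pressure-gradient force balances both:
(1/ρ)|∂P/∂n| = fV + V²/R  →  V² + fR·V − fR·V_g = 0
With fR = 1.18×10⁻⁴ × 1053×10³ m = 124 m/s:
V = [−fR + √((fR)² + 4 fR V_g)]/2 = [−124 + √(124² + 4×124×14)]/2 = 12.7 m/s
Subgeostrophic (V < V_g = 14 m/s), as expected around a low.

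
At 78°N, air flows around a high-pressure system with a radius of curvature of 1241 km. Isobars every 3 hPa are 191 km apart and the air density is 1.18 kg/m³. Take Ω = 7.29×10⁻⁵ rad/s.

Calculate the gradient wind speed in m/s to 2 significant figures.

Coriolis parameter at 78°N:
f = 2Ω sin φ = 2 × 7.29×10⁻⁵ × sin 78° = 1.43×10⁻⁴ s⁻¹
Pressure gradient: |∂P/∂n| = 300 Pa / 191000 m = 1.57×10⁻³ Pa/m
Geostrophic speed: V_g = |∂P/∂n|/(fρ) = 1.57×10⁻³/(1.43×10⁻⁴ × 1.18) = 9.33 m/s
Around a high, pressure-gradient force acts outward with centrifugal, so Coriolis balances both:
fV = (1/ρ)|∂P/∂n| + V²/R  →  V² − fR·V + fR·V_g = 0
With fR = 1.43×10⁻⁴ × 1241×10³ m = 177 m/s:
V = [fR − √((fR)² − 4 fR V_g)]/2 = [177 − √(177² − 4×177×9.33)]/2 = 9.89 m/s
Supergeostrophic (V > V_g = 9.33 m/s), as expected around a high.

9.9 m/s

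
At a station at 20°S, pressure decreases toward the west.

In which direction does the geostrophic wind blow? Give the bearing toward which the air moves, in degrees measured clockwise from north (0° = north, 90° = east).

The pressure-gradient force points toward the west (bearing 270°).
Geostrophic balance: in the Southern Hemisphere the Coriolis force deflects motion to the left, so the geostrophic wind blows 90° to the left of the pressure-gradient force (low pressure on the right).
Rotating 270° by 90° counterclockwise gives 180° — the wind blows toward the south.

180°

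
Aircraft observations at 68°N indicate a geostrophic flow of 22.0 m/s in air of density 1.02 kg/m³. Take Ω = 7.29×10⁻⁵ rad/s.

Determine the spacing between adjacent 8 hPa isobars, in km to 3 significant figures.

264 km

Coriolis parameter at 68°N:
f = 2Ω sin φ = 2 × 7.29×10⁻⁵ × sin 68° = 1.35×10⁻⁴ s⁻¹
Geostrophic balance rearranged: |∂P/∂n| = f ρ V_g
|∂P/∂n| = 1.35×10⁻⁴ × 1.02 × 22.0 = 3.03×10⁻³ Pa/m
Isobar spacing: Δn = ΔP/|∂P/∂n| = 800 Pa / 3.03×10⁻³ Pa/m = 263720 m ≈ 264 km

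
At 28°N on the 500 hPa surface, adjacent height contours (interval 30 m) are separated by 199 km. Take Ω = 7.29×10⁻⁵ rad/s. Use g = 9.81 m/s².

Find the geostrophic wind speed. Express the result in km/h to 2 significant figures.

Coriolis parameter at 28°N:
f = 2Ω sin φ = 2 × 7.29×10⁻⁵ × sin 28° = 6.84×10⁻⁵ s⁻¹
Height gradient: |∂Z/∂n| = 30 m / 199000 m = 1.51×10⁻⁴
On a pressure surface, geostrophic balance gives V_g = (g/f)|∂Z/∂n|:
V_g = 9.81 × 1.51×10⁻⁴ / 6.84×10⁻⁵ = 21.6 m/s
Converting: 21.6 m/s × 3.6 = 78 km/h

78 km/h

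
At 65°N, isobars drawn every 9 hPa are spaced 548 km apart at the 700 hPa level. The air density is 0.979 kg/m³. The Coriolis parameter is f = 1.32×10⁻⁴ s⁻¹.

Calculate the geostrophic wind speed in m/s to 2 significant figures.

Pressure gradient: |∂P/∂n| = 900 Pa / 548000 m = 1.64×10⁻³ Pa/m
Geostrophic balance (pressure-gradient force = Coriolis force):
V_g = (1/(fρ)) |∂P/∂n| = 1.64×10⁻³ / (1.32×10⁻⁴ × 0.979) = 12.7 m/s

13 m/s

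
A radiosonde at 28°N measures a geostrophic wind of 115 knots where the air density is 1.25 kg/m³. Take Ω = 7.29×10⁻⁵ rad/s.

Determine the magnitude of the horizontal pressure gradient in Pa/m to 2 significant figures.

Coriolis parameter at 28°N:
f = 2Ω sin φ = 2 × 7.29×10⁻⁵ × sin 28° = 6.84×10⁻⁵ s⁻¹
Wind speed in SI: 115 knots = 59.2 m/s
Geostrophic balance rearranged: |∂P/∂n| = f ρ V_g
|∂P/∂n| = 6.84×10⁻⁵ × 1.25 × 59.2 = 5.06×10⁻³ Pa/m

5.1×10⁻³ Pa/m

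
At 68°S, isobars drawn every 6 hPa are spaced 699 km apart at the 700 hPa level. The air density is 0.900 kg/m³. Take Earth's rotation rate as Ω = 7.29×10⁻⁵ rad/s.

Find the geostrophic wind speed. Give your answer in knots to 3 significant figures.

Coriolis parameter at 68°S:
f = 2Ω sin φ = 2 × 7.29×10⁻⁵ × sin 68° = 1.35×10⁻⁴ s⁻¹
Pressure gradient: |∂P/∂n| = 600 Pa / 699000 m = 8.58×10⁻⁴ Pa/m
Geostrophic balance (pressure-gradient force = Coriolis force):
V_g = (1/(fρ)) |∂P/∂n| = 8.58×10⁻⁴ / (1.35×10⁻⁴ × 0.900) = 7.06 m/s
Converting: 7.06 m/s × 1.944 = 13.7 knots

13.7 knots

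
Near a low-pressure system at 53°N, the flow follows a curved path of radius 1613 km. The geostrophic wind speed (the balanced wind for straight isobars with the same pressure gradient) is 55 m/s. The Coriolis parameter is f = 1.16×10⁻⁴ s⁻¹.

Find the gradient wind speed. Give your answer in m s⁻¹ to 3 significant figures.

Around a low, centrifugal force acts outward with Coriolis, so pressure-gradient force balances both:
(1/ρ)|∂P/∂n| = fV + V²/R  →  V² + fR·V − fR·V_g = 0
With fR = 1.16×10⁻⁴ × 1613×10³ m = 187 m/s:
V = [−fR + √((fR)² + 4 fR V_g)]/2 = [−187 + √(187² + 4×187×55)]/2 = 44.4 m/s
Subgeostrophic (V < V_g = 55 m/s), as expected around a low.

44.4 m s⁻¹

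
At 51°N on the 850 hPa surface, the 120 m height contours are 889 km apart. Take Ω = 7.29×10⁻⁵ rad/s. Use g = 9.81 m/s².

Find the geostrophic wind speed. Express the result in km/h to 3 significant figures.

Coriolis parameter at 51°N:
f = 2Ω sin φ = 2 × 7.29×10⁻⁵ × sin 51° = 1.13×10⁻⁴ s⁻¹
Height gradient: |∂Z/∂n| = 120 m / 889000 m = 1.35×10⁻⁴
On a pressure surface, geostrophic balance gives V_g = (g/f)|∂Z/∂n|:
V_g = 9.81 × 1.35×10⁻⁴ / 1.13×10⁻⁴ = 11.7 m/s
Converting: 11.7 m/s × 3.6 = 42.1 km/h

42.1 km/h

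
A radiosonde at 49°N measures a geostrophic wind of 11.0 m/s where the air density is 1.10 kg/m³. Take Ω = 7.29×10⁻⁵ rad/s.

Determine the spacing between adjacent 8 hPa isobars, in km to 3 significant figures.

Coriolis parameter at 49°N:
f = 2Ω sin φ = 2 × 7.29×10⁻⁵ × sin 49° = 1.10×10⁻⁴ s⁻¹
Geostrophic balance rearranged: |∂P/∂n| = f ρ V_g
|∂P/∂n| = 1.10×10⁻⁴ × 1.10 × 11.0 = 1.33×10⁻³ Pa/m
Isobar spacing: Δn = ΔP/|∂P/∂n| = 800 Pa / 1.33×10⁻³ Pa/m = 600852 m ≈ 601 km

601 km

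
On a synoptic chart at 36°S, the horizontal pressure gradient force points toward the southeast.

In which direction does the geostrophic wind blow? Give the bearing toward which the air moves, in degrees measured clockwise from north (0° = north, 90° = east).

045°

The pressure-gradient force points toward the southeast (bearing 135°).
Geostrophic balance: in the Southern Hemisphere the Coriolis force deflects motion to the left, so the geostrophic wind blows 90° to the left of the pressure-gradient force (low pressure on the right).
Rotating 135° by 90° counterclockwise gives 045° — the wind blows toward the northeast.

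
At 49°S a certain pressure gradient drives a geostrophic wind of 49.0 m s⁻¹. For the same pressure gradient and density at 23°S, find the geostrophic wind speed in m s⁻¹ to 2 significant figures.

With the same pressure gradient and density, V_g ∝ 1/f ∝ 1/sin φ.
V₂ = V₁ · sin φ₁ / sin φ₂ = 49.0 × sin 49° / sin 23°
V₂ = 49.0 × 0.7547/0.3907 = 95 m s⁻¹

95 m s⁻¹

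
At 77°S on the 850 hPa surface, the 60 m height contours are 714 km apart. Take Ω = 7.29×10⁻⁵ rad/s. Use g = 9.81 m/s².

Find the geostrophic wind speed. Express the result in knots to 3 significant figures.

Coriolis parameter at 77°S:
f = 2Ω sin φ = 2 × 7.29×10⁻⁵ × sin 77° = 1.42×10⁻⁴ s⁻¹
Height gradient: |∂Z/∂n| = 60 m / 714000 m = 8.40×10⁻⁵
On a pressure surface, geostrophic balance gives V_g = (g/f)|∂Z/∂n|:
V_g = 9.81 × 8.40×10⁻⁵ / 1.42×10⁻⁴ = 5.80 m/s
Converting: 5.80 m/s × 1.944 = 11.3 knots

11.3 knots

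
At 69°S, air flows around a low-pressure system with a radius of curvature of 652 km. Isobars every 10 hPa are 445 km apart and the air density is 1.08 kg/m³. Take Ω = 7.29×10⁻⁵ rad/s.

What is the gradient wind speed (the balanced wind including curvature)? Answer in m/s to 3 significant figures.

Coriolis parameter at 69°S:
f = 2Ω sin φ = 2 × 7.29×10⁻⁵ × sin 69° = 1.36×10⁻⁴ s⁻¹
Pressure gradient: |∂P/∂n| = 1000 Pa / 445000 m = 2.25×10⁻³ Pa/m
Geostrophic speed: V_g = |∂P/∂n|/(fρ) = 2.25×10⁻³/(1.36×10⁻⁴ × 1.08) = 15.3 m/s
Around a low, centrifugal force acts outward with Coriolis, so pressure-gradient force balances both:
(1/ρ)|∂P/∂n| = fV + V²/R  →  V² + fR·V − fR·V_g = 0
With fR = 1.36×10⁻⁴ × 652×10³ m = 88.7 m/s:
V = [−fR + √((fR)² + 4 fR V_g)]/2 = [−88.7 + √(88.7² + 4×88.7×15.3)]/2 = 13.3 m/s
Subgeostrophic (V < V_g = 15.3 m/s), as expected around a low.

13.3 m/s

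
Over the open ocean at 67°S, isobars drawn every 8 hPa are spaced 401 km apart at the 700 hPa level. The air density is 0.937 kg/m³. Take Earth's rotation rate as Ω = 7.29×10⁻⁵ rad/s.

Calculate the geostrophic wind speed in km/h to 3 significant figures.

57.1 km/h

Coriolis parameter at 67°S:
f = 2Ω sin φ = 2 × 7.29×10⁻⁵ × sin 67° = 1.34×10⁻⁴ s⁻¹
Pressure gradient: |∂P/∂n| = 800 Pa / 401000 m = 2.00×10⁻³ Pa/m
Geostrophic balance (pressure-gradient force = Coriolis force):
V_g = (1/(fρ)) |∂P/∂n| = 2.00×10⁻³ / (1.34×10⁻⁴ × 0.937) = 15.9 m/s
Converting: 15.9 m/s × 3.6 = 57.1 km/h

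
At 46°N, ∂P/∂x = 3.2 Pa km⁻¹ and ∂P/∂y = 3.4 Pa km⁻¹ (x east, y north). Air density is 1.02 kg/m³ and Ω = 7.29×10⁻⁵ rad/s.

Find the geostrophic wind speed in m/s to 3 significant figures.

Coriolis parameter at 46°N:
f = 2Ω sin φ = 2 × 7.29×10⁻⁵ × sin 46° = 1.05×10⁻⁴ s⁻¹
Component geostrophic relations (x east, y north):
u_g = −(1/(fρ)) ∂P/∂y,  v_g = (1/(fρ)) ∂P/∂x
u_g = −(3.4×10⁻³)/(1.05×10⁻⁴ × 1.02) = −31.8 m/s;  v_g = (3.2×10⁻³)/(1.05×10⁻⁴ × 1.02) = 29.9 m/s
|V_g| = √(u_g² + v_g²) = 43.6 m/s

43.6 m/s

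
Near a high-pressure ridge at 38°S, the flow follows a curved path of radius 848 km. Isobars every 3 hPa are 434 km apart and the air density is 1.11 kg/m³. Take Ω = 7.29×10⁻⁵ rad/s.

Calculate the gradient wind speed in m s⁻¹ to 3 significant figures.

7.72 m s⁻¹

Coriolis parameter at 38°S:
f = 2Ω sin φ = 2 × 7.29×10⁻⁵ × sin 38° = 8.98×10⁻⁵ s⁻¹
Pressure gradient: |∂P/∂n| = 300 Pa / 434000 m = 6.91×10⁻⁴ Pa/m
Geostrophic speed: V_g = |∂P/∂n|/(fρ) = 6.91×10⁻⁴/(8.98×10⁻⁵ × 1.11) = 6.94 m/s
Around a high, pressure-gradient force acts outward with centrifugal, so Coriolis balances both:
fV = (1/ρ)|∂P/∂n| + V²/R  →  V² − fR·V + fR·V_g = 0
With fR = 8.98×10⁻⁵ × 848×10³ m = 76.1 m/s:
V = [fR − √((fR)² − 4 fR V_g)]/2 = [76.1 − √(76.1² − 4×76.1×6.94)]/2 = 7.72 m/s
Supergeostrophic (V > V_g = 6.94 m/s), as expected around a high.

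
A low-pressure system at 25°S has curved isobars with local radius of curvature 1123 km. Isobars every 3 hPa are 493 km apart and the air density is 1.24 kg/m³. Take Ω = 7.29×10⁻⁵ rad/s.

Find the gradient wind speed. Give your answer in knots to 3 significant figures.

14.0 knots

Coriolis parameter at 25°S:
f = 2Ω sin φ = 2 × 7.29×10⁻⁵ × sin 25° = 6.16×10⁻⁵ s⁻¹
Pressure gradient: |∂P/∂n| = 300 Pa / 493000 m = 6.09×10⁻⁴ Pa/m
Geostrophic speed: V_g = |∂P/∂n|/(fρ) = 6.09×10⁻⁴/(6.16×10⁻⁵ × 1.24) = 7.96 m/s
Around a low, centrifugal force acts outward with Coriolis, so pressure-gradient force balances both:
(1/ρ)|∂P/∂n| = fV + V²/R  →  V² + fR·V − fR·V_g = 0
With fR = 6.16×10⁻⁵ × 1123×10³ m = 69.2 m/s:
V = [−fR + √((fR)² + 4 fR V_g)]/2 = [−69.2 + √(69.2² + 4×69.2×7.96)]/2 = 7.21 m/s
Subgeostrophic (V < V_g = 7.96 m/s), as expected around a low.
Converting: 7.21 m/s × 1.944 = 14.0 knots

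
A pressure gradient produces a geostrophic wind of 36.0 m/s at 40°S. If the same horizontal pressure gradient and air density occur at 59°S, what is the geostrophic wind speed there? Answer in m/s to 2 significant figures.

27 m/s

With the same pressure gradient and density, V_g ∝ 1/f ∝ 1/sin φ.
V₂ = V₁ · sin φ₁ / sin φ₂ = 36.0 × sin 40° / sin 59°
V₂ = 36.0 × 0.6428/0.8572 = 27 m/s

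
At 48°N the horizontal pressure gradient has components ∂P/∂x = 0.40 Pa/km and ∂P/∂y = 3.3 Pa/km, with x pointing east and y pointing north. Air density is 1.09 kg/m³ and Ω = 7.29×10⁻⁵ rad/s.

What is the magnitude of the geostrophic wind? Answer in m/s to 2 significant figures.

Coriolis parameter at 48°N:
f = 2Ω sin φ = 2 × 7.29×10⁻⁵ × sin 48° = 1.08×10⁻⁴ s⁻¹
Component geostrophic relations (x east, y north):
u_g = −(1/(fρ)) ∂P/∂y,  v_g = (1/(fρ)) ∂P/∂x
u_g = −(3.3×10⁻³)/(1.08×10⁻⁴ × 1.09) = −27.9 m/s;  v_g = (0.40×10⁻³)/(1.08×10⁻⁴ × 1.09) = 3.39 m/s
|V_g| = √(u_g² + v_g²) = 28.1 m/s

28 m/s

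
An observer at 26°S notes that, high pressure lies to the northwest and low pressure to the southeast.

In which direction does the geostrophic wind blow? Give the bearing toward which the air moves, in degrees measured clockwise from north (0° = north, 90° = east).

The pressure-gradient force points toward the southeast (bearing 135°).
Geostrophic balance: in the Southern Hemisphere the Coriolis force deflects motion to the left, so the geostrophic wind blows 90° to the left of the pressure-gradient force (low pressure on the right).
Rotating 135° by 90° counterclockwise gives 045° — the wind blows toward the northeast.

045°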